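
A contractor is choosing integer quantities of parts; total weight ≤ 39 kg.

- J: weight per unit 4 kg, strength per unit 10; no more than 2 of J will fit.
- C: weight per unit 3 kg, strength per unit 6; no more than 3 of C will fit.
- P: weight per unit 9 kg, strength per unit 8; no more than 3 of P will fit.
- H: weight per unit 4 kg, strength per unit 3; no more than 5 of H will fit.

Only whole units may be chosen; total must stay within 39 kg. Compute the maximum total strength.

57

Take 2×J, 3×C, 2×P, and 1×H: weight 39 ≤ 39, strength 2·10 + 3·6 + 2·8 + 1·3 = 57.
J has the best ratio (10/4) and is taken to its limit of 2; remaining capacity is filled optimally with the others.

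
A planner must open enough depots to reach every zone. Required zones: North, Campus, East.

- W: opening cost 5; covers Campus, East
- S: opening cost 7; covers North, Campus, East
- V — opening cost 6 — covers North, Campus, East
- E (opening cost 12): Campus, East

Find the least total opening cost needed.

6

V alone covers North, Campus, East — every zone.
Total opening cost: 6.
No cover costs less than 6.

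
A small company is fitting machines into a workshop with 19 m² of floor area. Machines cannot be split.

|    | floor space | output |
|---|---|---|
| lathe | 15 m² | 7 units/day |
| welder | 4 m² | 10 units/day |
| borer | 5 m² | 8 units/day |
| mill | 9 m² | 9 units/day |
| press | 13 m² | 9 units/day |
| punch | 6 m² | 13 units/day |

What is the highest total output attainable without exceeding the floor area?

32

Allowing fractional choices, the relaxed optimum would be about 35.0, but machines are indivisible.
welder + borer + mill: floor space 4 + 5 + 9 = 18 ≤ 19, output 10 + 8 + 9 = 27.
welder + mill + punch: floor space 4 + 9 + 6 = 19 ≤ 19, output 10 + 9 + 13 = 32.
welder + borer + punch: floor space 4 + 5 + 6 = 15 ≤ 19, output 10 + 8 + 13 = 31.
Best is welder, mill, and punch with total output 32.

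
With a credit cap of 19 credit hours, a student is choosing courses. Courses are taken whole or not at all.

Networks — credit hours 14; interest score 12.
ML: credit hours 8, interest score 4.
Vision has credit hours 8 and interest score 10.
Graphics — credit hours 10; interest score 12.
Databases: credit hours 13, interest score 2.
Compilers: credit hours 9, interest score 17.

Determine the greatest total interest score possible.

29

Allowing fractional choices, the relaxed optimum would be about 29.4, but courses are indivisible.
Graphics + Compilers: credit hours 10 + 9 = 19 ≤ 19, interest score 12 + 17 = 29.
Vision + Graphics: credit hours 8 + 10 = 18 ≤ 19, interest score 10 + 12 = 22.
Vision + Compilers: credit hours 8 + 9 = 17 ≤ 19, interest score 10 + 17 = 27.
Best is Graphics and Compilers with total interest score 29.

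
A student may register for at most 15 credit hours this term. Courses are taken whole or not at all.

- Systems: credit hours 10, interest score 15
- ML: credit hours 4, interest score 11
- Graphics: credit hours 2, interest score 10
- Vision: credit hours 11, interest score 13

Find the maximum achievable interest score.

Allowing fractional choices, the relaxed optimum would be about 34.5, but courses are indivisible.
Systems + Graphics: credit hours 10 + 2 = 12 ≤ 15, interest score 15 + 10 = 25.
Systems + ML: credit hours 10 + 4 = 14 ≤ 15, interest score 15 + 11 = 26.
Best is Systems and ML with total interest score 26.

26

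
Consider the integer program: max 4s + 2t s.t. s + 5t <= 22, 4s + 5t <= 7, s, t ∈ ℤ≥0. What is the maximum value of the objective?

4

(s,t)=(1,0): 1·1+5·0=1≤22, 4·1+5·0=4≤7, objective 4.
(s,t)=(0,1): 1·0+5·1=5≤22, 4·0+5·1=5≤7, objective 2.
(s,t)=(0,0): 1·0+5·0=0≤22, 4·0+5·0=0≤7, objective 0.
Maximum is 4 at (s,t)=(1,0).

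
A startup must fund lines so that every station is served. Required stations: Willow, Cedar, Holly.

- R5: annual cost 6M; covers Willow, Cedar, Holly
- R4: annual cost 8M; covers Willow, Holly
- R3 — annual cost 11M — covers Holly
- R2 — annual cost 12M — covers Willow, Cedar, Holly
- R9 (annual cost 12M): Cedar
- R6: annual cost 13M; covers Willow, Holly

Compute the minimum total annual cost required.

This is a weighted set-cover instance.
R5 alone covers Willow, Cedar, Holly — every station.
Total annual cost: 6.
No cover costs less than 6.

6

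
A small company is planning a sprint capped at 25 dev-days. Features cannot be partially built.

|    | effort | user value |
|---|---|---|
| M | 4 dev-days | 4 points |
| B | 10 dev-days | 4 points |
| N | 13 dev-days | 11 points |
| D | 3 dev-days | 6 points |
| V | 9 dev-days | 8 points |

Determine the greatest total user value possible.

25

This is an integer program with binary decision variables.
Allowing fractional choices, the relaxed optimum would be about 25.6, but features are indivisible.
M + N + D: effort 4 + 13 + 3 = 20 ≤ 25, user value 4 + 11 + 6 = 21.
N + V: effort 13 + 9 = 22 ≤ 25, user value 11 + 8 = 19.
N + D + V: effort 13 + 3 + 9 = 25 ≤ 25, user value 11 + 6 + 8 = 25.
Best is N, D, and V with total user value 25.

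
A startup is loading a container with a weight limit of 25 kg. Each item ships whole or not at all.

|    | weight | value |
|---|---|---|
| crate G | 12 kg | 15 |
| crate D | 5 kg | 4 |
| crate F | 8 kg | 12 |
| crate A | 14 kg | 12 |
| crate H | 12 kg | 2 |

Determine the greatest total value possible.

This is a 0-1 knapsack instance.
Allowing fractional choices, the relaxed optimum would be about 31.3, but items are indivisible.
crate G + crate D + crate F: weight 12 + 5 + 8 = 25 ≤ 25, value 15 + 4 + 12 = 31.
crate G + crate F: weight 12 + 8 = 20 ≤ 25, value 15 + 12 = 27.
Best is crate G, crate D, and crate F with total value 31.

31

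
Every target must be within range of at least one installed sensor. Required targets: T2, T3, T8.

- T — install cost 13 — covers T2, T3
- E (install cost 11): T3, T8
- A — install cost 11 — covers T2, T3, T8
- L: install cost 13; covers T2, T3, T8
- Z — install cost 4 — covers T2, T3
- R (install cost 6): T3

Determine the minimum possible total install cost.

11

The greedy cost-per-new-target heuristic would pick Z and E for 15, but a cheaper cover exists.
A alone covers T2, T3, T8 — every target.
Total install cost: 11.
No cover costs less than 11.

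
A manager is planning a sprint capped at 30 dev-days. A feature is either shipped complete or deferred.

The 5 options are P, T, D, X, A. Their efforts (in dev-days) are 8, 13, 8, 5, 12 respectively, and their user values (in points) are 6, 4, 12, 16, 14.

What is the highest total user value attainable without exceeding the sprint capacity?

Take D, X, and A: effort 8 + 5 + 12 = 25 ≤ 30, user value 12 + 16 + 14 = 42.
No other feasible combination does better.

42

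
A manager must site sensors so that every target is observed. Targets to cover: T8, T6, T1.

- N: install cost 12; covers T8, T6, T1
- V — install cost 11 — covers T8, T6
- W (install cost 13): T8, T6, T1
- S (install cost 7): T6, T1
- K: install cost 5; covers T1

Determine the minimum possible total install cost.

This is an integer covering problem.
The greedy cost-per-new-target heuristic would pick S and V for 18, but a cheaper cover exists.
N alone covers T8, T6, T1 — every target.
Total install cost: 12.
No cover costs less than 12.

12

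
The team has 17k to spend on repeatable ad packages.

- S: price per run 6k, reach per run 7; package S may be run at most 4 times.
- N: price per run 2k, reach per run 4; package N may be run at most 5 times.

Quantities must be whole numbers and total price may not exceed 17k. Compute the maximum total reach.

27

N has the best ratio (4/2); taking only N gives at most 5×4 = 20 (stopped by the supply cap of 5).
Mixing does better — 1×S and 5×N: price 16 ≤ 17, reach 1·7 + 5·4 = 27.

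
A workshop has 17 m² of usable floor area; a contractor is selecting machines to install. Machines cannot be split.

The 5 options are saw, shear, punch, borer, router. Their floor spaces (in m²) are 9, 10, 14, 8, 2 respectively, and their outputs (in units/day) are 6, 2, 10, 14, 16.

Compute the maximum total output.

30

Take borer and router: floor space 8 + 2 = 10 ≤ 17, output 14 + 16 = 30.
No other feasible combination does better.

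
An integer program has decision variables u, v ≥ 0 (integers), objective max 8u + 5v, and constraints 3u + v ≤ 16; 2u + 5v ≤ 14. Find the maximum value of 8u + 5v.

40

The continuous relaxation peaks at (5.08, 0.769) with value 44.46; rounding to a feasible lattice point costs some objective.
(u,v)=(5,0): 3·5+1·0=15≤16, 2·5+5·0=10≤14, objective 40.
(u,v)=(4,1): 3·4+1·1=13≤16, 2·4+5·1=13≤14, objective 37.
(u,v)=(4,0): 3·4+1·0=12≤16, 2·4+5·0=8≤14, objective 32.
The best lattice point is (5,0), giving 40.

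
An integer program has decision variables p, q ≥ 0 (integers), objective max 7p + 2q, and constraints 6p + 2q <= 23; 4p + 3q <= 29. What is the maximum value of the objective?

25

The continuous relaxation peaks at (3.83, 0) with value 26.83; rounding to a feasible lattice point costs some objective.
(p,q)=(3,2): 6·3+2·2=22≤23, 4·3+3·2=18≤29, objective 25.
(p,q)=(3,1): 6·3+2·1=20≤23, 4·3+3·1=15≤29, objective 23.
Maximum is 25 at (p,q)=(3,2).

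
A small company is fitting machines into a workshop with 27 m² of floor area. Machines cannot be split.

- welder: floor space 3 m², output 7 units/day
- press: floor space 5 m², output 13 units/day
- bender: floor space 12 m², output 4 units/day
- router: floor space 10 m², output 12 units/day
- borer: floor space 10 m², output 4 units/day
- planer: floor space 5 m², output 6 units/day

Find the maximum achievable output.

Allowing fractional choices, the relaxed optimum would be about 39.6, but machines are indivisible.
welder + press + router + planer: floor space 3 + 5 + 10 + 5 = 23 ≤ 27, output 7 + 13 + 12 + 6 = 38.
welder + press + router: floor space 3 + 5 + 10 = 18 ≤ 27, output 7 + 13 + 12 = 32.
press + router + planer: floor space 5 + 10 + 5 = 20 ≤ 27, output 13 + 12 + 6 = 31.
Best is welder, press, router, and planer with total output 38.

38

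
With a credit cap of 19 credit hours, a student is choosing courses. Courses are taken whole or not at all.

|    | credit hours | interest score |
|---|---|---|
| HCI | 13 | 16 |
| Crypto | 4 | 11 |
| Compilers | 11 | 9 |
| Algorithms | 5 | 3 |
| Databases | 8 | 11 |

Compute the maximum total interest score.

27

Treat it as a binary knapsack problem.
Take HCI and Crypto: credit hours 13 + 4 = 17 ≤ 19, interest score 16 + 11 = 27.
No other feasible combination does better.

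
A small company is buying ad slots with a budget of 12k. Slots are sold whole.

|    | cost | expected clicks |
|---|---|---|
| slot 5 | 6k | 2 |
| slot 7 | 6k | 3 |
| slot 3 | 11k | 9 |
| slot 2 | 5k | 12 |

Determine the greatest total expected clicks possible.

Allowing fractional choices, the relaxed optimum would be about 17.7, but ad slots are indivisible.
slot 7 + slot 2: cost 6 + 5 = 11 ≤ 12, expected clicks 3 + 12 = 15.
slot 5 + slot 2: cost 6 + 5 = 11 ≤ 12, expected clicks 2 + 12 = 14.
Best is slot 7 and slot 2 with total expected clicks 15.

15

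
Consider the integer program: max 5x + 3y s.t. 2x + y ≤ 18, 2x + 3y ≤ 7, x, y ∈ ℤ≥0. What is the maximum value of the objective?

The continuous relaxation peaks at (3.5, 0) with value 17.50; rounding to a feasible lattice point costs some objective.
(x,y)=(3,0): 2·3+1·0=6≤18, 2·3+3·0=6≤7, objective 15.
(x,y)=(2,1): 2·2+1·1=5≤18, 2·2+3·1=7≤7, objective 13.
(x,y)=(2,0): 2·2+1·0=4≤18, 2·2+3·0=4≤7, objective 10.
Maximum is 15 at (x,y)=(3,0).

15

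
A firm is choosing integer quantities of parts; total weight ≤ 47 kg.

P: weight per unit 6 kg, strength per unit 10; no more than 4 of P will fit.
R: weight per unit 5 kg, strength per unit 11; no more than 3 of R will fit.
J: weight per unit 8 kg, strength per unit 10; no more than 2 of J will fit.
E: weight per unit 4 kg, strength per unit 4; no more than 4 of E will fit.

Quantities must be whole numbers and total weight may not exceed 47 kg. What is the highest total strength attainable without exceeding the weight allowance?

83

R has the best ratio (11/5); taking only R gives at most 3×11 = 33 (stopped by the supply cap of 3).
Mixing does better — 4×P, 3×R, and 1×J: weight 47 ≤ 47, strength 4·10 + 3·11 + 1·10 = 83.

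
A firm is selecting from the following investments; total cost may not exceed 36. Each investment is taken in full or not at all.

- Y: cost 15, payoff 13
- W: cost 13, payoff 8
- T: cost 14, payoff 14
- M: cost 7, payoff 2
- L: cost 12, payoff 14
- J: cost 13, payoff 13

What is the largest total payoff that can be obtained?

30

Allowing fractional choices, the relaxed optimum would be about 38.0, but investments are indivisible.
M + L + J: cost 7 + 12 + 13 = 32 ≤ 36, payoff 2 + 14 + 13 = 29.
T + M + L: cost 14 + 7 + 12 = 33 ≤ 36, payoff 14 + 2 + 14 = 30.
Y + M + L: cost 15 + 7 + 12 = 34 ≤ 36, payoff 13 + 2 + 14 = 29.
Best is T, M, and L with total payoff 30.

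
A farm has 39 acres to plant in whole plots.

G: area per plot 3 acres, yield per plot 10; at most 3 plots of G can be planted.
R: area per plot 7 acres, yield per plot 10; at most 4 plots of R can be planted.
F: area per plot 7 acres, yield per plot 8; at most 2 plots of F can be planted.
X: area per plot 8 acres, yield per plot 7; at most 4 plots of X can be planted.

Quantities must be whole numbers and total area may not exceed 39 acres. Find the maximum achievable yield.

3×G, 3×R, and 1×F: area 37 ≤ 39, yield 3·10 + 3·10 + 1·8 = 68.
3×G and 4×R: area 37 ≤ 39, yield 3·10 + 4·10 = 70.
Best is 70.

70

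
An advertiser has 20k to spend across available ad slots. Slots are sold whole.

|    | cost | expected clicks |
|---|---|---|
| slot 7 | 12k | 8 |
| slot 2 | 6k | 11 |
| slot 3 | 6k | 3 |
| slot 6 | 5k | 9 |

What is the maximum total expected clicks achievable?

23

This is an integer program with binary decision variables.
slot 2 + slot 6: cost 6 + 5 = 11 ≤ 20, expected clicks 11 + 9 = 20.
slot 7 + slot 2: cost 12 + 6 = 18 ≤ 20, expected clicks 8 + 11 = 19.
slot 2 + slot 3 + slot 6: cost 6 + 6 + 5 = 17 ≤ 20, expected clicks 11 + 3 + 9 = 23.
Best is slot 2, slot 3, and slot 6 with total expected clicks 23.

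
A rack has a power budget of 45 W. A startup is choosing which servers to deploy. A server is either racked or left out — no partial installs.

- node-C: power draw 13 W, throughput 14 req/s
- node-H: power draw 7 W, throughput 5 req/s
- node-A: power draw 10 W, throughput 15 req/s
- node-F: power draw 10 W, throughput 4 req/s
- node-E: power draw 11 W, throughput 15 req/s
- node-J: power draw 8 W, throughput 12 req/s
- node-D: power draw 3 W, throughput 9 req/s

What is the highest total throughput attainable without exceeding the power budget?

node-C + node-H + node-A + node-E + node-D: power draw 13 + 7 + 10 + 11 + 3 = 44 ≤ 45, throughput 14 + 5 + 15 + 15 + 9 = 58.
node-C + node-A + node-E + node-J + node-D: power draw 13 + 10 + 11 + 8 + 3 = 45 ≤ 45, throughput 14 + 15 + 15 + 12 + 9 = 65.
node-H + node-A + node-E + node-J + node-D: power draw 7 + 10 + 11 + 8 + 3 = 39 ≤ 45, throughput 5 + 15 + 15 + 12 + 9 = 56.
Best is node-C, node-A, node-E, node-J, and node-D with total throughput 65.

65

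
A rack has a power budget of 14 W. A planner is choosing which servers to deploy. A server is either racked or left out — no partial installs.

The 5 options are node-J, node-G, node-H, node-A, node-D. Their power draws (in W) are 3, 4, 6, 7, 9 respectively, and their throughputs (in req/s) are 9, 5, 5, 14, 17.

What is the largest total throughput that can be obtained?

node-J + node-D: power draw 3 + 9 = 12 ≤ 14, throughput 9 + 17 = 26.
node-J + node-G + node-A: power draw 3 + 4 + 7 = 14 ≤ 14, throughput 9 + 5 + 14 = 28.
Best is node-J, node-G, and node-A with total throughput 28.

28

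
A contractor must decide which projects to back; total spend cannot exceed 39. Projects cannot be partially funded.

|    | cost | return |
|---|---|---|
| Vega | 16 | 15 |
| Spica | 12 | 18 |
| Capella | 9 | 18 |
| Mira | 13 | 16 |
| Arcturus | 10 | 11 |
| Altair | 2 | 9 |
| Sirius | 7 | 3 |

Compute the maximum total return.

61

Allowing fractional choices, the relaxed optimum would be about 64.3, but projects are indivisible.
Spica + Capella + Mira + Altair: cost 12 + 9 + 13 + 2 = 36 ≤ 39, return 18 + 18 + 16 + 9 = 61.
Spica + Capella + Arcturus + Altair: cost 12 + 9 + 10 + 2 = 33 ≤ 39, return 18 + 18 + 11 + 9 = 56.
Vega + Spica + Capella + Altair: cost 16 + 12 + 9 + 2 = 39 ≤ 39, return 15 + 18 + 18 + 9 = 60.
Best is Spica, Capella, Mira, and Altair with total return 61.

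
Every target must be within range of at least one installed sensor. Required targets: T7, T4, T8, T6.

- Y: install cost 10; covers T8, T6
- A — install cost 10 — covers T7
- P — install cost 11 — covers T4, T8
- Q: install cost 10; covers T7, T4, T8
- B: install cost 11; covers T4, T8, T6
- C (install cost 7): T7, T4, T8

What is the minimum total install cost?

Choose Y and C: together they cover T7, T4, T8, T6 — every target.
Total install cost: 10 + 7 = 17.
No cover costs less than 17.

17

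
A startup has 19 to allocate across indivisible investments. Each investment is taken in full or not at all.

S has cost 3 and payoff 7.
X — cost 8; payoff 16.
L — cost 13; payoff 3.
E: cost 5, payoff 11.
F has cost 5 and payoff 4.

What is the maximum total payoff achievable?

34

Take S, X, and E: cost 3 + 8 + 5 = 16 ≤ 19, payoff 7 + 16 + 11 = 34.
No other feasible combination does better.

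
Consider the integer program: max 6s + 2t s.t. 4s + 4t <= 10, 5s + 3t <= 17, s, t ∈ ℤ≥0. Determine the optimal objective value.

12

(s,t)=(2,0) is feasible, giving 12.
(s,t)=(1,1) is feasible, giving 8.
(s,t)=(1,0) is feasible, giving 6.
No feasible integer point exceeds 12.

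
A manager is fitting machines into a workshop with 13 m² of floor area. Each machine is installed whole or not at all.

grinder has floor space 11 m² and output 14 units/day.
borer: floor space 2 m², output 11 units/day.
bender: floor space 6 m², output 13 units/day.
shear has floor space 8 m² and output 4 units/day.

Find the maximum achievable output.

Allowing fractional choices, the relaxed optimum would be about 30.4, but machines are indivisible.
borer + bender: floor space 2 + 6 = 8 ≤ 13, output 11 + 13 = 24.
borer + shear: floor space 2 + 8 = 10 ≤ 13, output 11 + 4 = 15.
grinder + borer: floor space 11 + 2 = 13 ≤ 13, output 14 + 11 = 25.
Best is grinder and borer with total output 25.

25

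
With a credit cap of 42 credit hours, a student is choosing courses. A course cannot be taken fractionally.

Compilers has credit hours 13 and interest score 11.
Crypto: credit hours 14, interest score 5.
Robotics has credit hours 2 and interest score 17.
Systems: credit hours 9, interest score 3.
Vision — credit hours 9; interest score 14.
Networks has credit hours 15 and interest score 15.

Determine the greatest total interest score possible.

Crypto + Robotics + Vision + Networks: credit hours 14 + 2 + 9 + 15 = 40 ≤ 42, interest score 5 + 17 + 14 + 15 = 51.
Compilers + Robotics + Vision + Networks: credit hours 13 + 2 + 9 + 15 = 39 ≤ 42, interest score 11 + 17 + 14 + 15 = 57.
Best is Compilers, Robotics, Vision, and Networks with total interest score 57.

57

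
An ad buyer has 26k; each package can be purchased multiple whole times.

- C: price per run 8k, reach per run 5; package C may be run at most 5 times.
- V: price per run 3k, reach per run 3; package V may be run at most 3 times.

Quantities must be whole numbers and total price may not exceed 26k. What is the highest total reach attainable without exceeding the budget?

This is a bounded integer knapsack.
2×C and 3×V: price 25 ≤ 26, reach 2·5 + 3·3 = 19.
2×C and 2×V: price 22 ≤ 26, reach 2·5 + 2·3 = 16.
Best is 19.

19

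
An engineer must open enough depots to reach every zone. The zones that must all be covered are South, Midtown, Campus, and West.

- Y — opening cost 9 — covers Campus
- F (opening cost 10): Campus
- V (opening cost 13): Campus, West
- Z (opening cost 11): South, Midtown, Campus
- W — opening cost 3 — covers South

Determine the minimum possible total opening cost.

24

This is an integer covering problem.
Choose V and Z: together they cover South, Midtown, Campus, West — every zone.
Total opening cost: 13 + 11 = 24.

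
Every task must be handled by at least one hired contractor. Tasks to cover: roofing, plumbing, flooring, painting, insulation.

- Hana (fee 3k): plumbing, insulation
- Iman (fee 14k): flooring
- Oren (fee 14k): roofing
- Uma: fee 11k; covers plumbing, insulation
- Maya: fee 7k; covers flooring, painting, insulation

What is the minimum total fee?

24

Choose Hana, Oren, and Maya: together they cover roofing, plumbing, flooring, painting, insulation — every task.
Total fee: 3 + 14 + 7 = 24.
No cover costs less than 24.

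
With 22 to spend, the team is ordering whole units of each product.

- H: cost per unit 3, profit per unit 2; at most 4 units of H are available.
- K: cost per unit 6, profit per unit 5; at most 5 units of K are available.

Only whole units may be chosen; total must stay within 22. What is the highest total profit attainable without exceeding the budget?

17

3×H and 2×K: cost 21 ≤ 22, profit 3·2 + 2·5 = 16.
1×H and 3×K: cost 21 ≤ 22, profit 1·2 + 3·5 = 17.
Best is 17.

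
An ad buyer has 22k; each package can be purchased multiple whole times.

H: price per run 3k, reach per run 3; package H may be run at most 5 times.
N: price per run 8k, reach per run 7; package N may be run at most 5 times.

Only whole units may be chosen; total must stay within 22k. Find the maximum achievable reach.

20

H has the best ratio (3/3); taking only H gives at most 5×3 = 15 (stopped by the supply cap of 5).
Mixing does better — 2×H and 2×N: price 22 ≤ 22, reach 2·3 + 2·7 = 20.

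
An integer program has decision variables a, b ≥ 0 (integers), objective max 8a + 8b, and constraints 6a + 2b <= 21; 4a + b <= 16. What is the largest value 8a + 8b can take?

(a,b)=(0,10): 6·0+2·10=20≤21, 4·0+1·10=10≤16, objective 80.
(a,b)=(0,9): 6·0+2·9=18≤21, 4·0+1·9=9≤16, objective 72.
Maximum is 80 at (a,b)=(0,10).

80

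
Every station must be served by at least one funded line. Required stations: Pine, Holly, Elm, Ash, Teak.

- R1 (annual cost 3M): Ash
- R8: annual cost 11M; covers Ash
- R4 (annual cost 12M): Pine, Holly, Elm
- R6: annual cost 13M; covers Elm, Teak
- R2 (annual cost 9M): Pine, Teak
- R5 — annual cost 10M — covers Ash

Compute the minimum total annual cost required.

Choose R1, R4, and R2: together they cover Pine, Holly, Elm, Ash, Teak — every station.
Total annual cost: 3 + 12 + 9 = 24.

24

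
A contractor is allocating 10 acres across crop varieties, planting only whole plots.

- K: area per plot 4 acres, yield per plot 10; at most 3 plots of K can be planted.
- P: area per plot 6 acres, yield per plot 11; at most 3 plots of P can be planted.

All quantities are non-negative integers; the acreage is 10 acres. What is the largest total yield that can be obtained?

21

This is a bounded integer knapsack.
K has the best ratio (10/4); taking only K gives at most 2×10 = 20 (stopped by the area limit).
Mixing does better — 1×K and 1×P: area 10 ≤ 10, yield 1·10 + 1·11 = 21.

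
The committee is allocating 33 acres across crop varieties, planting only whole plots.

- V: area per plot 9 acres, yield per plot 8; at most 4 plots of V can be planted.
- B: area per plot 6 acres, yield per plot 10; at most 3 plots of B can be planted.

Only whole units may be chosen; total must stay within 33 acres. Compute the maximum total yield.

38

B has the best ratio (10/6); taking only B gives at most 3×10 = 30 (stopped by the supply cap of 3).
Mixing does better — 1×V and 3×B: area 27 ≤ 33, yield 1·8 + 3·10 = 38.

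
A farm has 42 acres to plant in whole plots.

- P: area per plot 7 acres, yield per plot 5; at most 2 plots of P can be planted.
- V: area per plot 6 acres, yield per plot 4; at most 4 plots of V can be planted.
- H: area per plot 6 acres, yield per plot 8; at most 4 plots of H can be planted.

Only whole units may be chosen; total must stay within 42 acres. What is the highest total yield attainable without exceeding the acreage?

2×P and 4×H: area 38 ≤ 42, yield 2·5 + 4·8 = 42.
3×V and 4×H: area 42 ≤ 42, yield 3·4 + 4·8 = 44.
Best is 44.

44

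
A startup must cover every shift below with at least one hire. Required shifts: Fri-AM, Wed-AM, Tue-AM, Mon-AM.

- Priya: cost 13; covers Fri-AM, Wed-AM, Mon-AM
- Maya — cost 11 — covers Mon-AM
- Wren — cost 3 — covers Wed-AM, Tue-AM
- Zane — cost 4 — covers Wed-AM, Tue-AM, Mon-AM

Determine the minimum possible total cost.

16

This is an integer covering problem.
The greedy cost-per-new-shift heuristic would pick Zane and Priya for 17, but a cheaper cover exists.
Choose Priya and Wren: together they cover Fri-AM, Wed-AM, Tue-AM, Mon-AM — every shift.
Total cost: 13 + 3 = 16.
No cover costs less than 16.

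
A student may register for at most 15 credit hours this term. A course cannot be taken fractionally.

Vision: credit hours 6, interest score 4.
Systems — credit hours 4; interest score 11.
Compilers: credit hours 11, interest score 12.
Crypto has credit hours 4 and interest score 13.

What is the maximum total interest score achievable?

28

This is an integer program with binary decision variables.
Allowing fractional choices, the relaxed optimum would be about 31.6, but courses are indivisible.
Compilers + Crypto: credit hours 11 + 4 = 15 ≤ 15, interest score 12 + 13 = 25.
Systems + Crypto: credit hours 4 + 4 = 8 ≤ 15, interest score 11 + 13 = 24.
Vision + Systems + Crypto: credit hours 6 + 4 + 4 = 14 ≤ 15, interest score 4 + 11 + 13 = 28.
Best is Vision, Systems, and Crypto with total interest score 28.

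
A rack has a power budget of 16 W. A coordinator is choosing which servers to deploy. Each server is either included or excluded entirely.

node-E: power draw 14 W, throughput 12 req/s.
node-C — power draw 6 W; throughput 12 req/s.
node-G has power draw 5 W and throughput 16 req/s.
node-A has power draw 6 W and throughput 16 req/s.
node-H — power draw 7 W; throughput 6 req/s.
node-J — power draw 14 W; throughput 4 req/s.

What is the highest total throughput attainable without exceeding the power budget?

32

This is a 0-1 knapsack instance.
Allowing fractional choices, the relaxed optimum would be about 42.0, but servers are indivisible.
node-C + node-G: power draw 6 + 5 = 11 ≤ 16, throughput 12 + 16 = 28.
node-G + node-A: power draw 5 + 6 = 11 ≤ 16, throughput 16 + 16 = 32.
Best is node-G and node-A with total throughput 32.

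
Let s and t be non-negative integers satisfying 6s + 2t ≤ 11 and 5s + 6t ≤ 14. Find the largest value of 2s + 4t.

8

The continuous relaxation peaks at (0, 2.33) with value 9.33; rounding to a feasible lattice point costs some objective.
(s,t)=(0,2): 6·0+2·2=4≤11, 5·0+6·2=12≤14, objective 8.
(s,t)=(1,1): 6·1+2·1=8≤11, 5·1+6·1=11≤14, objective 6.
(s,t)=(0,1): 6·0+2·1=2≤11, 5·0+6·1=6≤14, objective 4.
No feasible integer point exceeds 8.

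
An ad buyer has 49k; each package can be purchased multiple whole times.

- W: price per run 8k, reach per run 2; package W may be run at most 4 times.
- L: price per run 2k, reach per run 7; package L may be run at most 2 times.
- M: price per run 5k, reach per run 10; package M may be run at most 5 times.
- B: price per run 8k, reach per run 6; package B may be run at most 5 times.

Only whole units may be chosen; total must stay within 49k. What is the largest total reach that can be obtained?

76

This is a bounded integer knapsack.
L has the best ratio (7/2); taking only L gives at most 2×7 = 14 (stopped by the supply cap of 2).
Mixing does better — 2×L, 5×M, and 2×B: price 45 ≤ 49, reach 2·7 + 5·10 + 2·6 = 76.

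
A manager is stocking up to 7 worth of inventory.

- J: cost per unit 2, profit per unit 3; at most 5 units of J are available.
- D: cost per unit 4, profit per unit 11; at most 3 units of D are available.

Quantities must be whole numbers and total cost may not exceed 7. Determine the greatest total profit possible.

This is a bounded integer knapsack.
1×D: cost 4 ≤ 7, profit 1·11 = 11.
1×J and 1×D: cost 6 ≤ 7, profit 1·3 + 1·11 = 14.
Best is 14.

14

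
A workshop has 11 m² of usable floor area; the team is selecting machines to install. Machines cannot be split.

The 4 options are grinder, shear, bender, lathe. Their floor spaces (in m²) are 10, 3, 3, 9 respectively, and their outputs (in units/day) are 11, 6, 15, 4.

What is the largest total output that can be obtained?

21

This is an integer program with binary decision variables.
grinder: floor space 10 ≤ 11, output 11.
bender: floor space 3 ≤ 11, output 15.
shear + bender: floor space 3 + 3 = 6 ≤ 11, output 6 + 15 = 21.
Best is shear and bender with total output 21.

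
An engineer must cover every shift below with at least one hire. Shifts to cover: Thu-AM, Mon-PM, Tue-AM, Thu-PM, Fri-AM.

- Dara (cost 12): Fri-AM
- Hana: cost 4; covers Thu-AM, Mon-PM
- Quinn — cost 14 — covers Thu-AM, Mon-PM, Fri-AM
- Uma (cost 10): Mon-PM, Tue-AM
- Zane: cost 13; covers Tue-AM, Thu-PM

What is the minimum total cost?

27

This is an integer covering problem.
The greedy cost-per-new-shift heuristic would pick Hana, Zane, and Dara for 29, but a cheaper cover exists.
Choose Quinn and Zane: together they cover Thu-AM, Mon-PM, Tue-AM, Thu-PM, Fri-AM — every shift.
Total cost: 14 + 13 = 27.
No cover costs less than 27.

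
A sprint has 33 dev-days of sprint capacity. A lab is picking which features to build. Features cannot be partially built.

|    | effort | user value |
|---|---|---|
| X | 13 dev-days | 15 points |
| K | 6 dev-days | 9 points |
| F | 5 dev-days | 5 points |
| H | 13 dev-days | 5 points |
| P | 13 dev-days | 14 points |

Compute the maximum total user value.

38

Allowing fractional choices, the relaxed optimum would be about 39.0, but features are indivisible.
X + F + P: effort 13 + 5 + 13 = 31 ≤ 33, user value 15 + 5 + 14 = 34.
X + K + P: effort 13 + 6 + 13 = 32 ≤ 33, user value 15 + 9 + 14 = 38.
X + K + F: effort 13 + 6 + 5 = 24 ≤ 33, user value 15 + 9 + 5 = 29.
Best is X, K, and P with total user value 38.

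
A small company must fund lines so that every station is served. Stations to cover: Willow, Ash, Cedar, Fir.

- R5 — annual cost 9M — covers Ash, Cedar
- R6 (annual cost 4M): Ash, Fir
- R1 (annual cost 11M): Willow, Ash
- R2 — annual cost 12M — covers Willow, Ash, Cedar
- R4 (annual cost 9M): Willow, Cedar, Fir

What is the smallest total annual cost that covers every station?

This is a weighted set-cover instance.
Choose R6 and R4: together they cover Willow, Ash, Cedar, Fir — every station.
Total annual cost: 4 + 9 = 13.

13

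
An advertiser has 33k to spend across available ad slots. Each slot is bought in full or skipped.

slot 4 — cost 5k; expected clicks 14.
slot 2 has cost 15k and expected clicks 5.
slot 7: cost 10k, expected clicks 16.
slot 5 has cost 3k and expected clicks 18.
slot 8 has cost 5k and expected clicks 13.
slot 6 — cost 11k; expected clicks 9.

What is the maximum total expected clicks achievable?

Allowing fractional choices, the relaxed optimum would be about 69.2, but ad slots are indivisible.
slot 7 + slot 5 + slot 8 + slot 6: cost 10 + 3 + 5 + 11 = 29 ≤ 33, expected clicks 16 + 18 + 13 + 9 = 56.
slot 4 + slot 7 + slot 5 + slot 6: cost 5 + 10 + 3 + 11 = 29 ≤ 33, expected clicks 14 + 16 + 18 + 9 = 57.
slot 4 + slot 7 + slot 5 + slot 8: cost 5 + 10 + 3 + 5 = 23 ≤ 33, expected clicks 14 + 16 + 18 + 13 = 61.
Best is slot 4, slot 7, slot 5, and slot 8 with total expected clicks 61.

61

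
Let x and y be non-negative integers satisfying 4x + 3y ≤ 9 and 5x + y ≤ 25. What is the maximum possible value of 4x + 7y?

21

(x,y)=(0,3): 4·0+3·3=9≤9, 5·0+1·3=3≤25, objective 21.
(x,y)=(0,2): 4·0+3·2=6≤9, 5·0+1·2=2≤25, objective 14.
No feasible integer point exceeds 21.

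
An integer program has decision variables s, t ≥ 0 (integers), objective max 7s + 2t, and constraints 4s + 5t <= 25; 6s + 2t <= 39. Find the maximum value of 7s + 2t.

42

Relaxing integrality, the LP optimum is 43.75 at (s,t) = (6.25, 0), which is not an integer point.
(s,t)=(6,0): 4·6+5·0=24≤25, 6·6+2·0=36≤39, objective 42.
(s,t)=(5,1): 4·5+5·1=25≤25, 6·5+2·1=32≤39, objective 37.
(s,t)=(5,0): 4·5+5·0=20≤25, 6·5+2·0=30≤39, objective 35.
The best lattice point is (6,0), giving 42.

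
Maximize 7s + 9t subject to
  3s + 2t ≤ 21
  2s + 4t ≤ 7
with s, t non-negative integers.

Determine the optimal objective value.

The continuous relaxation peaks at (3.5, 0) with value 24.50; rounding to a feasible lattice point costs some objective.
(s,t)=(3,0): 3·3+2·0=9≤21, 2·3+4·0=6≤7, objective 21.
(s,t)=(2,0): 3·2+2·0=6≤21, 2·2+4·0=4≤7, objective 14.
Maximum is 21 at (s,t)=(3,0).

21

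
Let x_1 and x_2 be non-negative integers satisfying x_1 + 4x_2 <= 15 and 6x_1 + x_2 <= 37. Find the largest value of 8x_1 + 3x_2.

51

Relaxing integrality, the LP optimum is 53.17 at (x_1,x_2) = (5.78, 2.3), which is not an integer point.
(x_1,x_2)=(6,1): 1·6+4·1=10≤15, 6·6+1·1=37≤37, objective 51.
(x_1,x_2)=(6,0): 1·6+4·0=6≤15, 6·6+1·0=36≤37, objective 48.
(x_1,x_2)=(5,2): 1·5+4·2=13≤15, 6·5+1·2=32≤37, objective 46.
(x_1,x_2)=(5,1): 1·5+4·1=9≤15, 6·5+1·1=31≤37, objective 43.
The best lattice point is (6,1), giving 51.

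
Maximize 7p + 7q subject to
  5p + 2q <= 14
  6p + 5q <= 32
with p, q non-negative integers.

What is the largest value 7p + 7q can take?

The continuous relaxation peaks at (0, 6.4) with value 44.80; rounding to a feasible lattice point costs some objective.
(p,q)=(0,6) is feasible, giving 42.
(p,q)=(0,5) is feasible, giving 35.
The best lattice point is (0,6), giving 42.

42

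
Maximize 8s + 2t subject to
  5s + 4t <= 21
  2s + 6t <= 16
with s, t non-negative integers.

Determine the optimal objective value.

32

(s,t)=(4,0): 5·4+4·0=20≤21, 2·4+6·0=8≤16, objective 32.
(s,t)=(3,1): 5·3+4·1=19≤21, 2·3+6·1=12≤16, objective 26.
(s,t)=(3,0): 5·3+4·0=15≤21, 2·3+6·0=6≤16, objective 24.
No feasible integer point exceeds 32.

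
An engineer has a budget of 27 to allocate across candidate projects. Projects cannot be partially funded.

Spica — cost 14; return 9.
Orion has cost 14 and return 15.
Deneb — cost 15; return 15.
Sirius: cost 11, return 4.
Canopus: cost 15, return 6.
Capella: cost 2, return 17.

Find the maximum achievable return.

Take Orion, Sirius, and Capella: cost 14 + 11 + 2 = 27 ≤ 27, return 15 + 4 + 17 = 36.
No other feasible combination does better.

36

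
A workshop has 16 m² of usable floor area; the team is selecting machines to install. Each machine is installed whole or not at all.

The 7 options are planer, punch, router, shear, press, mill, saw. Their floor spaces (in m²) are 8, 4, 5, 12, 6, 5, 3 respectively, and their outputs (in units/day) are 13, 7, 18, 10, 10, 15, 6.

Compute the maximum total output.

43

Allowing fractional choices, the relaxed optimum would be about 44.2, but machines are indivisible.
punch + router + mill: floor space 4 + 5 + 5 = 14 ≤ 16, output 7 + 18 + 15 = 40.
router + mill + saw: floor space 5 + 5 + 3 = 13 ≤ 16, output 18 + 15 + 6 = 39.
router + press + mill: floor space 5 + 6 + 5 = 16 ≤ 16, output 18 + 10 + 15 = 43.
Best is router, press, and mill with total output 43.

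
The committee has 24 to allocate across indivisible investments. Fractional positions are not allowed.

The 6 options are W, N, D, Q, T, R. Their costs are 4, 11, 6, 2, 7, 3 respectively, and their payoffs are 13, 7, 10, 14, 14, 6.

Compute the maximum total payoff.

This is an integer program with binary decision variables.
W + D + Q + T + R: cost 4 + 6 + 2 + 7 + 3 = 22 ≤ 24, payoff 13 + 10 + 14 + 14 + 6 = 57.
W + N + Q + T: cost 4 + 11 + 2 + 7 = 24 ≤ 24, payoff 13 + 7 + 14 + 14 = 48.
W + D + Q + T: cost 4 + 6 + 2 + 7 = 19 ≤ 24, payoff 13 + 10 + 14 + 14 = 51.
Best is W, D, Q, T, and R with total payoff 57.

57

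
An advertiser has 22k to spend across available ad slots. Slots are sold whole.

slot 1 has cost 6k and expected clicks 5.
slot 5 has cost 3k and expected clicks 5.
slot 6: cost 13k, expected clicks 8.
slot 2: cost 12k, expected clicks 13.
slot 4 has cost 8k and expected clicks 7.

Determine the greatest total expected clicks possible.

This is a 0-1 knapsack instance.
Allowing fractional choices, the relaxed optimum would be about 24.1, but ad slots are indivisible.
slot 1 + slot 5 + slot 2: cost 6 + 3 + 12 = 21 ≤ 22, expected clicks 5 + 5 + 13 = 23.
slot 2 + slot 4: cost 12 + 8 = 20 ≤ 22, expected clicks 13 + 7 = 20.
slot 5 + slot 2: cost 3 + 12 = 15 ≤ 22, expected clicks 5 + 13 = 18.
Best is slot 1, slot 5, and slot 2 with total expected clicks 23.

23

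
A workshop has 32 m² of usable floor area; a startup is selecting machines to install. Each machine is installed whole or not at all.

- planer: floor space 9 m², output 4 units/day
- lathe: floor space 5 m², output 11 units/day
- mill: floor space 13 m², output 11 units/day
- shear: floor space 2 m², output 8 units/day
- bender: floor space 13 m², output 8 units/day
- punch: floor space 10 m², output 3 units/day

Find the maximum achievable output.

34

Treat it as a binary knapsack problem.
Allowing fractional choices, the relaxed optimum would be about 37.4, but machines are indivisible.
planer + lathe + mill + shear: floor space 9 + 5 + 13 + 2 = 29 ≤ 32, output 4 + 11 + 11 + 8 = 34.
lathe + mill + shear + punch: floor space 5 + 13 + 2 + 10 = 30 ≤ 32, output 11 + 11 + 8 + 3 = 33.
planer + lathe + shear + bender: floor space 9 + 5 + 2 + 13 = 29 ≤ 32, output 4 + 11 + 8 + 8 = 31.
Best is planer, lathe, mill, and shear with total output 34.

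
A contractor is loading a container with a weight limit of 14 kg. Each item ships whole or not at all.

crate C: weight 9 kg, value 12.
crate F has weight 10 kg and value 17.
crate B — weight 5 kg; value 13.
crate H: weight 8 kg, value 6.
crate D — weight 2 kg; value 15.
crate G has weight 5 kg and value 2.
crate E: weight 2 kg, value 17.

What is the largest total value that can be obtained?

Allowing fractional choices, the relaxed optimum would be about 53.5, but items are indivisible.
crate F + crate D + crate E: weight 10 + 2 + 2 = 14 ≤ 14, value 17 + 15 + 17 = 49.
crate B + crate D + crate G + crate E: weight 5 + 2 + 5 + 2 = 14 ≤ 14, value 13 + 15 + 2 + 17 = 47.
Best is crate F, crate D, and crate E with total value 49.

49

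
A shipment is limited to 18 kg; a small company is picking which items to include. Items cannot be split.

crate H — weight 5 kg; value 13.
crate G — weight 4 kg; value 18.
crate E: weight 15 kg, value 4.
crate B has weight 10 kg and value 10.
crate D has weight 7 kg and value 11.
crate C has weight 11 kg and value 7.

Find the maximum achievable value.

42

crate H + crate G + crate D: weight 5 + 4 + 7 = 16 ≤ 18, value 13 + 18 + 11 = 42.
crate H + crate G: weight 5 + 4 = 9 ≤ 18, value 13 + 18 = 31.
crate G + crate D: weight 4 + 7 = 11 ≤ 18, value 18 + 11 = 29.
Best is crate H, crate G, and crate D with total value 42.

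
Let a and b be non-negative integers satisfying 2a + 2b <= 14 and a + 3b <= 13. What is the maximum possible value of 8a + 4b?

56

(a,b)=(7,0) is feasible, giving 56.
(a,b)=(6,1) is feasible, giving 52.
(a,b)=(6,0) is feasible, giving 48.
No feasible integer point exceeds 56.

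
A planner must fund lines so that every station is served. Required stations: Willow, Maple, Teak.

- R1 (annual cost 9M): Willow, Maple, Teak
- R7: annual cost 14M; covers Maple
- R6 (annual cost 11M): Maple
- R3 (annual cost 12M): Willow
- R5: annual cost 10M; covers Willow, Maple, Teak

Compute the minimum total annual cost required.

This is an integer covering problem.
R1 alone covers Willow, Maple, Teak — every station.
Total annual cost: 9.
No cover costs less than 9.

9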